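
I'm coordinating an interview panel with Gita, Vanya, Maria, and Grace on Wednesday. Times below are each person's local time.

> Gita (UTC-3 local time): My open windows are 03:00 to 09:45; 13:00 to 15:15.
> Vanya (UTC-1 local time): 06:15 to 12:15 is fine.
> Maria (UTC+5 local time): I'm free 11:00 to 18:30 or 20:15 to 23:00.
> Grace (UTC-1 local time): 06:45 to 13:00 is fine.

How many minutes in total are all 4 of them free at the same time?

300

Gita in UTC: 06:00-12:45, 16:00-18:15 (add 3h to convert from UTC-3).
Vanya in UTC: 07:15-13:15 (add 1h to convert from UTC-1).
Maria in UTC: 06:00-13:30, 15:15-18:00 (subtract 5h to convert from UTC+5).
Grace in UTC: 07:45-14:00 (add 1h to convert from UTC-1).
Gita ∩ Vanya: 07:15-12:45.
Gita ∩ Vanya ∩ Maria: 07:15-12:45.
Gita ∩ Vanya ∩ Maria ∩ Grace: 07:45-12:45.
That's a single block of 300 minutes.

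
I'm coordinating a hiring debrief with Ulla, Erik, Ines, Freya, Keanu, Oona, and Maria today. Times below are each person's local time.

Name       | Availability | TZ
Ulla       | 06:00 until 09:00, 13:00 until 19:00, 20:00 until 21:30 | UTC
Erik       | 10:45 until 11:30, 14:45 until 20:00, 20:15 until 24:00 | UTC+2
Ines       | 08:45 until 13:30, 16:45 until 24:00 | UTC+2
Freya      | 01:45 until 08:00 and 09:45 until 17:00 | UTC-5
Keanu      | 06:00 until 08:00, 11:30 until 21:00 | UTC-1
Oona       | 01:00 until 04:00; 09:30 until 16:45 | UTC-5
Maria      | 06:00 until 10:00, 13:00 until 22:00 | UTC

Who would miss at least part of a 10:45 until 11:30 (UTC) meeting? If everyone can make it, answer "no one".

Erik, Keanu, Maria, Oona, Ulla

Ulla in UTC: 06:00-09:00, 13:00-19:00, 20:00-21:30.
Erik in UTC: 08:45-09:30, 12:45-18:00, 18:15-22:00 (subtract 2h to convert from UTC+2).
Ines in UTC: 06:45-11:30, 14:45-22:00 (subtract 2h to convert from UTC+2).
Freya in UTC: 06:45-13:00, 14:45-22:00 (add 5h to convert from UTC-5).
Keanu in UTC: 07:00-09:00, 12:30-22:00 (add 1h to convert from UTC-1).
Oona in UTC: 06:00-09:00, 14:30-21:45 (add 5h to convert from UTC-5).
Maria in UTC: 06:00-10:00, 13:00-22:00.
Ulla: not fully free for 10:45-11:30. Erik: not fully free for 10:45-11:30. Ines: free for 10:45-11:30. Freya: free for 10:45-11:30. Keanu: not fully free for 10:45-11:30. Oona: not fully free for 10:45-11:30. Maria: not fully free for 10:45-11:30.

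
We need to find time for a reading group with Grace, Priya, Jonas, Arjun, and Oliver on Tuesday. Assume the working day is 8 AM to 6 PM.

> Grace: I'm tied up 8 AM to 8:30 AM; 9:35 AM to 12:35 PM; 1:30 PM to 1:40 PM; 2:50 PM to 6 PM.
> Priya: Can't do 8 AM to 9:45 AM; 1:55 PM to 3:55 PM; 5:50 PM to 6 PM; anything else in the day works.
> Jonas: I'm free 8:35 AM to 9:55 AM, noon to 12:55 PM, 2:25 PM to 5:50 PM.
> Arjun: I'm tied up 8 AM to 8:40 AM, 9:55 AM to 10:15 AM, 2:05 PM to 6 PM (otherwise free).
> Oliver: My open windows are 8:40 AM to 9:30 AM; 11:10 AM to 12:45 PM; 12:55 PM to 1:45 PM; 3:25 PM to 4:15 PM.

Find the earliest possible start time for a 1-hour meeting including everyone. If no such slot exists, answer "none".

none

Grace free: 08:30-09:35, 12:35-13:30, 13:40-14:50 (invert busy blocks within the working day).
Priya free: 09:45-13:55, 15:55-17:50 (invert busy blocks within the working day).
Jonas free: 08:35-09:55, 12:00-12:55, 14:25-17:50.
Arjun free: 08:40-09:55, 10:15-14:05 (invert busy blocks within the working day).
Oliver free: 08:40-09:30, 11:10-12:45, 12:55-13:45, 15:25-16:15.
Grace ∩ Priya: 12:35-13:30, 13:40-13:55.
Grace ∩ Priya ∩ Jonas: 12:35-12:55.
Grace ∩ Priya ∩ Jonas ∩ Arjun: 12:35-12:55.
Grace ∩ Priya ∩ Jonas ∩ Arjun ∩ Oliver: 12:35-12:45.
No common window is at least 60 minutes long.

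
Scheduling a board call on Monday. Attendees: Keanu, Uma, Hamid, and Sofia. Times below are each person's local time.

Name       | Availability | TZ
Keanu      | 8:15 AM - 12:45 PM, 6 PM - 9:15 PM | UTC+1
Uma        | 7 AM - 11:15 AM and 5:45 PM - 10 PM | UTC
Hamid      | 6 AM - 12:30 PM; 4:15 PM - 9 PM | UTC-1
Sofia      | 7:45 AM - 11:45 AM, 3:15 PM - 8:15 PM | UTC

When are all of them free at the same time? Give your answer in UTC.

07:45-11:15, 17:45-20:15

Keanu in UTC: 07:15-11:45, 17:00-20:15 (subtract 1h to convert from UTC+1).
Uma in UTC: 07:00-11:15, 17:45-22:00.
Hamid in UTC: 07:00-13:30, 17:15-22:00 (add 1h to convert from UTC-1).
Sofia in UTC: 07:45-11:45, 15:15-20:15.
Keanu ∩ Uma: 07:15-11:15, 17:45-20:15.
Keanu ∩ Uma ∩ Hamid: 07:15-11:15, 17:45-20:15.
Keanu ∩ Uma ∩ Hamid ∩ Sofia: 07:45-11:15, 17:45-20:15.
Those are the intersection windows.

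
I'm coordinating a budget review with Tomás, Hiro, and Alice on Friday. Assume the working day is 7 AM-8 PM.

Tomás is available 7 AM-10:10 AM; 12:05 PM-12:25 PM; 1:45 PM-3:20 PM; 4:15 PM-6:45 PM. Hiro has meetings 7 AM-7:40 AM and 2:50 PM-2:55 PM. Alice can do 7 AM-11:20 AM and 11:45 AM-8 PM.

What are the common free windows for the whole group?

07:40-10:10, 12:05-12:25, 13:45-14:50, 14:55-15:20, 16:15-18:45

Tomás free: 07:00-10:10, 12:05-12:25, 13:45-15:20, 16:15-18:45.
Hiro free: 07:40-14:50, 14:55-20:00 (invert busy blocks within the working day).
Alice free: 07:00-11:20, 11:45-20:00.
Tomás ∩ Hiro: 07:40-10:10, 12:05-12:25, 13:45-14:50, 14:55-15:20, 16:15-18:45.
Tomás ∩ Hiro ∩ Alice: 07:40-10:10, 12:05-12:25, 13:45-14:50, 14:55-15:20, 16:15-18:45.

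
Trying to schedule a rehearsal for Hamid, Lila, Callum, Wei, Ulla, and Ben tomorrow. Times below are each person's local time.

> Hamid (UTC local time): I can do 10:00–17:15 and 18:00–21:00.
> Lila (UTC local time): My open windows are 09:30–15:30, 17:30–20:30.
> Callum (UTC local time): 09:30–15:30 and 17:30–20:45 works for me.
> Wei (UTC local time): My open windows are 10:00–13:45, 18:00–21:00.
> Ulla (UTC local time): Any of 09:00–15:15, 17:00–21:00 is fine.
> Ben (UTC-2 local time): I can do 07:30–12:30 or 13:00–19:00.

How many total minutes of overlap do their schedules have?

375

Hamid in UTC: 10:00-17:15, 18:00-21:00.
Lila in UTC: 09:30-15:30, 17:30-20:30.
Callum in UTC: 09:30-15:30, 17:30-20:45.
Wei in UTC: 10:00-13:45, 18:00-21:00.
Ulla in UTC: 09:00-15:15, 17:00-21:00.
Ben in UTC: 09:30-14:30, 15:00-21:00 (add 2h to convert from UTC-2).
Hamid ∩ Lila: 10:00-15:30, 18:00-20:30.
Hamid ∩ Lila ∩ Callum: 10:00-15:30, 18:00-20:30.
Hamid ∩ Lila ∩ Callum ∩ Wei: 10:00-13:45, 18:00-20:30.
Hamid ∩ Lila ∩ Callum ∩ Wei ∩ Ulla: 10:00-13:45, 18:00-20:30.
Hamid ∩ Lila ∩ Callum ∩ Wei ∩ Ulla ∩ Ben: 10:00-13:45, 18:00-20:30.
So the common availability across everyone is 10:00-13:45, 18:00-20:30.
Summing the common windows: 225 + 150 = 375 minutes.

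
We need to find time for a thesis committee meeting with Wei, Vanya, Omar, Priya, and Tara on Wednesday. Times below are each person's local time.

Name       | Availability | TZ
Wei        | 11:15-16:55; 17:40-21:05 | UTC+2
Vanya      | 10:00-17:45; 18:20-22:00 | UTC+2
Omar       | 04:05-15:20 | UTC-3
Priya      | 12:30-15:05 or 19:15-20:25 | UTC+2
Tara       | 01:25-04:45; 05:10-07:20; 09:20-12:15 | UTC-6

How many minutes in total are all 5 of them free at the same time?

190

Wei in UTC: 09:15-14:55, 15:40-19:05 (subtract 2h to convert from UTC+2).
Vanya in UTC: 08:00-15:45, 16:20-20:00 (subtract 2h to convert from UTC+2).
Omar in UTC: 07:05-18:20 (add 3h to convert from UTC-3).
Priya in UTC: 10:30-13:05, 17:15-18:25 (subtract 2h to convert from UTC+2).
Tara in UTC: 07:25-10:45, 11:10-13:20, 15:20-18:15 (add 6h to convert from UTC-6).
Wei ∩ Vanya: 09:15-14:55, 15:40-15:45, 16:20-19:05.
Wei ∩ Vanya ∩ Omar: 09:15-14:55, 15:40-15:45, 16:20-18:20.
Wei ∩ Vanya ∩ Omar ∩ Priya: 10:30-13:05, 17:15-18:20.
Wei ∩ Vanya ∩ Omar ∩ Priya ∩ Tara: 10:30-10:45, 11:10-13:05, 17:15-18:15.
Summing the common windows: 15 + 115 + 60 = 190 minutes.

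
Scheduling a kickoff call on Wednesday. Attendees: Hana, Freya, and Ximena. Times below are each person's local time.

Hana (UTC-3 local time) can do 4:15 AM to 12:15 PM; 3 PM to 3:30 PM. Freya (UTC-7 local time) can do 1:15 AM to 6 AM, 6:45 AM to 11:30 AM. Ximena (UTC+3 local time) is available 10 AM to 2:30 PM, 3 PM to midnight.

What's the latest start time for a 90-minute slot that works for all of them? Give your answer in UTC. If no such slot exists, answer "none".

Hana in UTC: 07:15-15:15, 18:00-18:30 (add 3h to convert from UTC-3).
Freya in UTC: 08:15-13:00, 13:45-18:30 (add 7h to convert from UTC-7).
Ximena in UTC: 07:00-11:30, 12:00-21:00 (subtract 3h to convert from UTC+3).
Hana ∩ Freya: 08:15-13:00, 13:45-15:15, 18:00-18:30.
Hana ∩ Freya ∩ Ximena: 08:15-11:30, 12:00-13:00, 13:45-15:15, 18:00-18:30.
So the common availability across everyone is 08:15-11:30, 12:00-13:00, 13:45-15:15, 18:00-18:30.
The last common window of at least 90 minutes is 13:45-15:15; a 90-minute meeting can start as late as 13:45 and still end by 15:15.

13:45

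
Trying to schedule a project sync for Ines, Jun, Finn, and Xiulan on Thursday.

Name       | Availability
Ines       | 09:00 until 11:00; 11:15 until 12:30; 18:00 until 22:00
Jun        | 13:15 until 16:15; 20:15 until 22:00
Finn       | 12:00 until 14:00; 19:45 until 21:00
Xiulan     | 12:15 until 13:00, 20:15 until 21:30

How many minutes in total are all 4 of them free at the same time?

Ines ∩ Jun: 20:15-22:00.
Ines ∩ Jun ∩ Finn: 20:15-21:00.
Ines ∩ Jun ∩ Finn ∩ Xiulan: 20:15-21:00.
That's a single block of 45 minutes.

45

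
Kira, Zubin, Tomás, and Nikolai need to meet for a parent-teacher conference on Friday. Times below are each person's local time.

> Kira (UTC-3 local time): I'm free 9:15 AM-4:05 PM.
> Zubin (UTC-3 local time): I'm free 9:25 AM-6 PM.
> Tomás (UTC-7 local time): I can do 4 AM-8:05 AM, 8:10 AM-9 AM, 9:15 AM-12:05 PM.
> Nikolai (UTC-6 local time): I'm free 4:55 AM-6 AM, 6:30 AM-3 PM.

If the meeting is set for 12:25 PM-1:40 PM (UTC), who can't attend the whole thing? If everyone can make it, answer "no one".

Nikolai

Kira in UTC: 12:15-19:05 (add 3h to convert from UTC-3).
Zubin in UTC: 12:25-21:00 (add 3h to convert from UTC-3).
Tomás in UTC: 11:00-15:05, 15:10-16:00, 16:15-19:05 (add 7h to convert from UTC-7).
Nikolai in UTC: 10:55-12:00, 12:30-21:00 (add 6h to convert from UTC-6).
Kira: free for 12:25-13:40. Zubin: free for 12:25-13:40. Tomás: free for 12:25-13:40. Nikolai: not fully free for 12:25-13:40.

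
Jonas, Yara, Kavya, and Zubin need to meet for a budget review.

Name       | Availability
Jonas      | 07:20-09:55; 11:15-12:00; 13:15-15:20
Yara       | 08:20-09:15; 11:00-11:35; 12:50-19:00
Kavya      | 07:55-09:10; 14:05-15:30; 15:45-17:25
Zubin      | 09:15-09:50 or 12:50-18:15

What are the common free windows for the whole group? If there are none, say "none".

Jonas ∩ Yara: 08:20-09:15, 11:15-11:35, 13:15-15:20.
Jonas ∩ Yara ∩ Kavya: 08:20-09:10, 14:05-15:20.
Jonas ∩ Yara ∩ Kavya ∩ Zubin: 14:05-15:20.

14:05-15:20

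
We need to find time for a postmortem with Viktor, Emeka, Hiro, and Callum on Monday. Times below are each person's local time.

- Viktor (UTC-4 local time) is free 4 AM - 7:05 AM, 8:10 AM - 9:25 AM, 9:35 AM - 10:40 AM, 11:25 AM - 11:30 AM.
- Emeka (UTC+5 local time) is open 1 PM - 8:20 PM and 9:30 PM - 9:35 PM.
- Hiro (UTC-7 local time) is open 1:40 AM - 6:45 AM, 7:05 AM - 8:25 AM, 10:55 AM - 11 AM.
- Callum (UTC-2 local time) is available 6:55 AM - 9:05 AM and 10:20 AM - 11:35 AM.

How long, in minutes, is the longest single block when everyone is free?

Viktor in UTC: 08:00-11:05, 12:10-13:25, 13:35-14:40, 15:25-15:30 (add 4h to convert from UTC-4).
Emeka in UTC: 08:00-15:20, 16:30-16:35 (subtract 5h to convert from UTC+5).
Hiro in UTC: 08:40-13:45, 14:05-15:25, 17:55-18:00 (add 7h to convert from UTC-7).
Callum in UTC: 08:55-11:05, 12:20-13:35 (add 2h to convert from UTC-2).
Viktor ∩ Emeka: 08:00-11:05, 12:10-13:25, 13:35-14:40.
Viktor ∩ Emeka ∩ Hiro: 08:40-11:05, 12:10-13:25, 13:35-13:45, 14:05-14:40.
Viktor ∩ Emeka ∩ Hiro ∩ Callum: 08:55-11:05, 12:20-13:25.
So the common availability across everyone is 08:55-11:05, 12:20-13:25.
The longest is 08:55-11:05 at 130 minutes.

130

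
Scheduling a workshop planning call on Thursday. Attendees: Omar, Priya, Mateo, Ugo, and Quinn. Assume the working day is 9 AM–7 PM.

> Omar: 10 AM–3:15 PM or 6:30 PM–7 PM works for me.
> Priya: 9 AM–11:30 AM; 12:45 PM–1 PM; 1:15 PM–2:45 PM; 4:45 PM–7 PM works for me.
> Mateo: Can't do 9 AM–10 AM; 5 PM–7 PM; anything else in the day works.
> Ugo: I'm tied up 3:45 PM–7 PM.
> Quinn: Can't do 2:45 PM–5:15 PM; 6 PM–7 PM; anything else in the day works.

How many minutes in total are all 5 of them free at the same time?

Omar free: 10:00-15:15, 18:30-19:00.
Priya free: 09:00-11:30, 12:45-13:00, 13:15-14:45, 16:45-19:00.
Mateo free: 10:00-17:00 (invert busy blocks within the working day).
Ugo free: 09:00-15:45 (invert busy blocks within the working day).
Quinn free: 09:00-14:45, 17:15-18:00 (invert busy blocks within the working day).
Omar ∩ Priya: 10:00-11:30, 12:45-13:00, 13:15-14:45, 18:30-19:00.
Omar ∩ Priya ∩ Mateo: 10:00-11:30, 12:45-13:00, 13:15-14:45.
Omar ∩ Priya ∩ Mateo ∩ Ugo: 10:00-11:30, 12:45-13:00, 13:15-14:45.
Omar ∩ Priya ∩ Mateo ∩ Ugo ∩ Quinn: 10:00-11:30, 12:45-13:00, 13:15-14:45.
Summing the common windows: 90 + 15 + 90 = 195 minutes.

195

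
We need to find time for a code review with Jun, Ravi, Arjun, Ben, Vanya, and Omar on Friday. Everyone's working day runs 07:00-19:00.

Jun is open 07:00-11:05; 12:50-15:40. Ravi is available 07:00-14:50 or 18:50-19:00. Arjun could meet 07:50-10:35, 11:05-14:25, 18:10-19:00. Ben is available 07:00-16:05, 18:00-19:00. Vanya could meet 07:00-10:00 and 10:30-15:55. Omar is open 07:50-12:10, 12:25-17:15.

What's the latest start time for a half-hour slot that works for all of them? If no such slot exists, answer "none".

Jun ∩ Ravi: 07:00-11:05, 12:50-14:50.
Jun ∩ Ravi ∩ Arjun: 07:50-10:35, 12:50-14:25.
Jun ∩ Ravi ∩ Arjun ∩ Ben: 07:50-10:35, 12:50-14:25.
Jun ∩ Ravi ∩ Arjun ∩ Ben ∩ Vanya: 07:50-10:00, 10:30-10:35, 12:50-14:25.
Jun ∩ Ravi ∩ Arjun ∩ Ben ∩ Vanya ∩ Omar: 07:50-10:00, 10:30-10:35, 12:50-14:25.
Those are the intersection windows.
The last common window of at least 30 minutes is 12:50-14:25; a 30-minute meeting can start as late as 13:55 and still end by 14:25.

13:55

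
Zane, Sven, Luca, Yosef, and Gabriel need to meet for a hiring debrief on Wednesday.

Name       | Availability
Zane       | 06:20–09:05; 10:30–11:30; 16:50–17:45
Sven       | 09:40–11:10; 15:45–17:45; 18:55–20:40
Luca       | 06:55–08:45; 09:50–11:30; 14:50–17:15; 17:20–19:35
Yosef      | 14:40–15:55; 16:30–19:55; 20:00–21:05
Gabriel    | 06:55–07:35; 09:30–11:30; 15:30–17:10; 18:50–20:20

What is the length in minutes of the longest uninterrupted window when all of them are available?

Zane ∩ Sven: 10:30-11:10, 16:50-17:45.
Zane ∩ Sven ∩ Luca: 10:30-11:10, 16:50-17:15, 17:20-17:45.
Zane ∩ Sven ∩ Luca ∩ Yosef: 16:50-17:15, 17:20-17:45.
Zane ∩ Sven ∩ Luca ∩ Yosef ∩ Gabriel: 16:50-17:10.
The longest is 16:50-17:10 at 20 minutes.

20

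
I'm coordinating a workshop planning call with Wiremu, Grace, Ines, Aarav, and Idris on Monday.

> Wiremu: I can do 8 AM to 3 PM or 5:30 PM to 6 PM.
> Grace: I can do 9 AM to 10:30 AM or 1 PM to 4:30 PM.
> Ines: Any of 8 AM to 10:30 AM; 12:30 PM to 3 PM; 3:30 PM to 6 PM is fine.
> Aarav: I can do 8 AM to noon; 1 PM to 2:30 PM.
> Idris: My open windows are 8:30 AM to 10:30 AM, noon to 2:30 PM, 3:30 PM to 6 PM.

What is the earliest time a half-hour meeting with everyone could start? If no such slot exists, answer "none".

09:00

Wiremu ∩ Grace: 09:00-10:30, 13:00-15:00.
Wiremu ∩ Grace ∩ Ines: 09:00-10:30, 13:00-15:00.
Wiremu ∩ Grace ∩ Ines ∩ Aarav: 09:00-10:30, 13:00-14:30.
Wiremu ∩ Grace ∩ Ines ∩ Aarav ∩ Idris: 09:00-10:30, 13:00-14:30.
Those are the intersection windows.
The first common window of at least 30 minutes is 09:00-10:30, so the earliest start is 09:00.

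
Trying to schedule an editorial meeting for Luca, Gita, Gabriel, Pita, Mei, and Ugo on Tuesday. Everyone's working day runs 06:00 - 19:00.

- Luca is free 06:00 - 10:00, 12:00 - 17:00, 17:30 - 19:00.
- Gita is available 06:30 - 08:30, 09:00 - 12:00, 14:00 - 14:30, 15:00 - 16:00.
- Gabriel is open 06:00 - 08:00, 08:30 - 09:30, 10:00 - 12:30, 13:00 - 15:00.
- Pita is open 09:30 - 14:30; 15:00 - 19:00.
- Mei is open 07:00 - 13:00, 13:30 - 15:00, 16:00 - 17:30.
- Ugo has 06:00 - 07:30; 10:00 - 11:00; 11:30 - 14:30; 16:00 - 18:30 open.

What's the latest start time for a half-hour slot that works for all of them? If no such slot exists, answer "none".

Luca ∩ Gita: 06:30-08:30, 09:00-10:00, 14:00-14:30, 15:00-16:00.
Luca ∩ Gita ∩ Gabriel: 06:30-08:00, 09:00-09:30, 14:00-14:30.
Luca ∩ Gita ∩ Gabriel ∩ Pita: 14:00-14:30.
Luca ∩ Gita ∩ Gabriel ∩ Pita ∩ Mei: 14:00-14:30.
Luca ∩ Gita ∩ Gabriel ∩ Pita ∩ Mei ∩ Ugo: 14:00-14:30.
The last common window of at least 30 minutes is 14:00-14:30; a 30-minute meeting can start as late as 14:00 and still end by 14:30.

14:00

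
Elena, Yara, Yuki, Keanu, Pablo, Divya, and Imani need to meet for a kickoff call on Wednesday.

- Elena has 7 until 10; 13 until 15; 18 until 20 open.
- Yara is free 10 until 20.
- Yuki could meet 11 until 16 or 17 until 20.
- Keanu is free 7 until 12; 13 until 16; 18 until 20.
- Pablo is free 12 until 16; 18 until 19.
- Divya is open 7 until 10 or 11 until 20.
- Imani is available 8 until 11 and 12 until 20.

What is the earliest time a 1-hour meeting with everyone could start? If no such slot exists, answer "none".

Elena ∩ Yara: 13:00-15:00, 18:00-20:00.
Elena ∩ Yara ∩ Yuki: 13:00-15:00, 18:00-20:00.
Elena ∩ Yara ∩ Yuki ∩ Keanu: 13:00-15:00, 18:00-20:00.
Elena ∩ Yara ∩ Yuki ∩ Keanu ∩ Pablo: 13:00-15:00, 18:00-19:00.
Elena ∩ Yara ∩ Yuki ∩ Keanu ∩ Pablo ∩ Divya: 13:00-15:00, 18:00-19:00.
Elena ∩ Yara ∩ Yuki ∩ Keanu ∩ Pablo ∩ Divya ∩ Imani: 13:00-15:00, 18:00-19:00.
The first common window of at least 60 minutes is 13:00-15:00, so the earliest start is 13:00.

13:00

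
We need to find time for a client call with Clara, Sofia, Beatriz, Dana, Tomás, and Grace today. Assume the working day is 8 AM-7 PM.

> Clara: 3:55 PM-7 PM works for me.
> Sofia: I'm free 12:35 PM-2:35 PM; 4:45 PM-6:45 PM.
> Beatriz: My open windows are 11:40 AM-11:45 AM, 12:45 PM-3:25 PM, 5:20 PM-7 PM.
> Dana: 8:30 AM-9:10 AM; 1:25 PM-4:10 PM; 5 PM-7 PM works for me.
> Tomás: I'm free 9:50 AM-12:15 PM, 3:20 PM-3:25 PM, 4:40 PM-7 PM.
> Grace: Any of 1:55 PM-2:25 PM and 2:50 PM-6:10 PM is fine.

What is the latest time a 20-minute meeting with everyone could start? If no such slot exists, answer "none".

17:50

Clara ∩ Sofia: 16:45-18:45.
Clara ∩ Sofia ∩ Beatriz: 17:20-18:45.
Clara ∩ Sofia ∩ Beatriz ∩ Dana: 17:20-18:45.
Clara ∩ Sofia ∩ Beatriz ∩ Dana ∩ Tomás: 17:20-18:45.
Clara ∩ Sofia ∩ Beatriz ∩ Dana ∩ Tomás ∩ Grace: 17:20-18:10.
The last common window of at least 20 minutes is 17:20-18:10; a 20-minute meeting can start as late as 17:50 and still end by 18:10.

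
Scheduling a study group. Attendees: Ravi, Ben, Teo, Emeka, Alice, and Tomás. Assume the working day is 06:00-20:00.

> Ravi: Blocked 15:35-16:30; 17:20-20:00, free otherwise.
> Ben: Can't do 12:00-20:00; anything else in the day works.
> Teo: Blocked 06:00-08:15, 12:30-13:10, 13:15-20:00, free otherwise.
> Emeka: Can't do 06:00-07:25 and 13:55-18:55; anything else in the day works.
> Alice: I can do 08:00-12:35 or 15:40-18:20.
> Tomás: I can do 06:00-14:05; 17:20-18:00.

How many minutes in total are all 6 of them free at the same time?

Ravi free: 06:00-15:35, 16:30-17:20 (invert busy blocks within the working day).
Ben free: 06:00-12:00 (invert busy blocks within the working day).
Teo free: 08:15-12:30, 13:10-13:15 (invert busy blocks within the working day).
Emeka free: 07:25-13:55, 18:55-20:00 (invert busy blocks within the working day).
Alice free: 08:00-12:35, 15:40-18:20.
Tomás free: 06:00-14:05, 17:20-18:00.
Ravi ∩ Ben: 06:00-12:00.
Ravi ∩ Ben ∩ Teo: 08:15-12:00.
Ravi ∩ Ben ∩ Teo ∩ Emeka: 08:15-12:00.
Ravi ∩ Ben ∩ Teo ∩ Emeka ∩ Alice: 08:15-12:00.
Ravi ∩ Ben ∩ Teo ∩ Emeka ∩ Alice ∩ Tomás: 08:15-12:00.
That's a single block of 225 minutes.

225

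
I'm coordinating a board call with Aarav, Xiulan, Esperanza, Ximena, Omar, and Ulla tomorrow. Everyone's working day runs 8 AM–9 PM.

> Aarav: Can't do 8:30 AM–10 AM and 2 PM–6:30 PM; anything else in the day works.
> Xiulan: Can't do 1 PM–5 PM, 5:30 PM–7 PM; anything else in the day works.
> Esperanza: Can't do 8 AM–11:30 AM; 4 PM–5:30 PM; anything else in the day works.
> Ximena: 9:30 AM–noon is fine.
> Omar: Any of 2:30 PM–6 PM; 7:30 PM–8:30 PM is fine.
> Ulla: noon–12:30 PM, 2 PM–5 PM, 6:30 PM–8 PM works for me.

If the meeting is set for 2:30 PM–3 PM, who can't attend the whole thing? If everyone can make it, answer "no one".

Aarav free: 08:00-08:30, 10:00-14:00, 18:30-21:00 (invert busy blocks within the working day).
Xiulan free: 08:00-13:00, 17:00-17:30, 19:00-21:00 (invert busy blocks within the working day).
Esperanza free: 11:30-16:00, 17:30-21:00 (invert busy blocks within the working day).
Ximena free: 09:30-12:00.
Omar free: 14:30-18:00, 19:30-20:30.
Ulla free: 12:00-12:30, 14:00-17:00, 18:30-20:00.
Aarav: not fully free for 14:30-15:00. Xiulan: not fully free for 14:30-15:00. Esperanza: free for 14:30-15:00. Ximena: not fully free for 14:30-15:00. Omar: free for 14:30-15:00. Ulla: free for 14:30-15:00.

Aarav, Ximena, Xiulan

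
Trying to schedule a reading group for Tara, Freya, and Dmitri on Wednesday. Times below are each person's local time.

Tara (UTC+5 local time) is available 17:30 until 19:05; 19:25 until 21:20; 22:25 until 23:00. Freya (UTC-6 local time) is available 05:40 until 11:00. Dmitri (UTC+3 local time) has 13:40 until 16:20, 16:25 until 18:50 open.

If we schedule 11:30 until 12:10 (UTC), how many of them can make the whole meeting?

1

Tara in UTC: 12:30-14:05, 14:25-16:20, 17:25-18:00 (subtract 5h to convert from UTC+5).
Freya in UTC: 11:40-17:00 (add 6h to convert from UTC-6).
Dmitri in UTC: 10:40-13:20, 13:25-15:50 (subtract 3h to convert from UTC+3).
Dmitri can make the full 11:30-12:10 slot — that's 1.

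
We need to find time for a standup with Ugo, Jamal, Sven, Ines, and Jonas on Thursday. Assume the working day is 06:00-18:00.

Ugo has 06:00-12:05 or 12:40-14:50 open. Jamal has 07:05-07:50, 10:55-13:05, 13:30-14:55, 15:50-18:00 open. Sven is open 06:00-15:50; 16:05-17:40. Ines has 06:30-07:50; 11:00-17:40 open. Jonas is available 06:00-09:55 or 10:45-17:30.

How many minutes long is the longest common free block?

Ugo ∩ Jamal: 07:05-07:50, 10:55-12:05, 12:40-13:05, 13:30-14:50.
Ugo ∩ Jamal ∩ Sven: 07:05-07:50, 10:55-12:05, 12:40-13:05, 13:30-14:50.
Ugo ∩ Jamal ∩ Sven ∩ Ines: 07:05-07:50, 11:00-12:05, 12:40-13:05, 13:30-14:50.
Ugo ∩ Jamal ∩ Sven ∩ Ines ∩ Jonas: 07:05-07:50, 11:00-12:05, 12:40-13:05, 13:30-14:50.
The longest is 13:30-14:50 at 80 minutes.

80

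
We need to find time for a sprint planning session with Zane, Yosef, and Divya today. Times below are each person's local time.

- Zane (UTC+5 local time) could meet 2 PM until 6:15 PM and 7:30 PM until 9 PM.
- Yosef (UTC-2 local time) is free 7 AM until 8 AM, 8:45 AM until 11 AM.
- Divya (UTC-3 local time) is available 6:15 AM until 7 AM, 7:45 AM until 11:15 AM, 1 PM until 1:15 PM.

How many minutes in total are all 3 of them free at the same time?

180

Zane in UTC: 09:00-13:15, 14:30-16:00 (subtract 5h to convert from UTC+5).
Yosef in UTC: 09:00-10:00, 10:45-13:00 (add 2h to convert from UTC-2).
Divya in UTC: 09:15-10:00, 10:45-14:15, 16:00-16:15 (add 3h to convert from UTC-3).
Zane ∩ Yosef: 09:00-10:00, 10:45-13:00.
Zane ∩ Yosef ∩ Divya: 09:15-10:00, 10:45-13:00.
Summing the common windows: 45 + 135 = 180 minutes.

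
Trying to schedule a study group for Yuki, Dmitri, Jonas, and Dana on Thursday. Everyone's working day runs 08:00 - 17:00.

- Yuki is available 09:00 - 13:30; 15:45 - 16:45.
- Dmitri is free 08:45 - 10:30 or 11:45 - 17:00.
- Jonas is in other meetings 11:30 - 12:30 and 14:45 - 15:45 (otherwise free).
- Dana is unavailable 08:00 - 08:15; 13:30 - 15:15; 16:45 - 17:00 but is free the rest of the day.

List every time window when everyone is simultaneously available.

09:00-10:30, 12:30-13:30, 15:45-16:45

Yuki free: 09:00-13:30, 15:45-16:45.
Dmitri free: 08:45-10:30, 11:45-17:00.
Jonas free: 08:00-11:30, 12:30-14:45, 15:45-17:00 (invert busy blocks within the working day).
Dana free: 08:15-13:30, 15:15-16:45 (invert busy blocks within the working day).
Yuki ∩ Dmitri: 09:00-10:30, 11:45-13:30, 15:45-16:45.
Yuki ∩ Dmitri ∩ Jonas: 09:00-10:30, 12:30-13:30, 15:45-16:45.
Yuki ∩ Dmitri ∩ Jonas ∩ Dana: 09:00-10:30, 12:30-13:30, 15:45-16:45.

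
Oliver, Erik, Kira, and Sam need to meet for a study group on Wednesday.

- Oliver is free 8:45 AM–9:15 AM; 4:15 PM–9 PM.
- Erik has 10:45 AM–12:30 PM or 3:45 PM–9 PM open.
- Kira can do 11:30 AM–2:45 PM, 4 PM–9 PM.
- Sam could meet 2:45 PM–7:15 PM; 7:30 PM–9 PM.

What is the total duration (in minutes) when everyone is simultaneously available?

Oliver ∩ Erik: 16:15-21:00.
Oliver ∩ Erik ∩ Kira: 16:15-21:00.
Oliver ∩ Erik ∩ Kira ∩ Sam: 16:15-19:15, 19:30-21:00.
Summing the common windows: 180 + 90 = 270 minutes.

270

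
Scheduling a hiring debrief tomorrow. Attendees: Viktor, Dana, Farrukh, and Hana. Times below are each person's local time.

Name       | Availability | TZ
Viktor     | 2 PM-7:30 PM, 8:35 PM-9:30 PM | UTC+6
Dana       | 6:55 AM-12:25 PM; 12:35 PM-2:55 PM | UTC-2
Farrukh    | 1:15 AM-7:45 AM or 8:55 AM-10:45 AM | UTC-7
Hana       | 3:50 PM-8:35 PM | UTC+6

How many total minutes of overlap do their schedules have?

220

Viktor in UTC: 08:00-13:30, 14:35-15:30 (subtract 6h to convert from UTC+6).
Dana in UTC: 08:55-14:25, 14:35-16:55 (add 2h to convert from UTC-2).
Farrukh in UTC: 08:15-14:45, 15:55-17:45 (add 7h to convert from UTC-7).
Hana in UTC: 09:50-14:35 (subtract 6h to convert from UTC+6).
Viktor ∩ Dana: 08:55-13:30, 14:35-15:30.
Viktor ∩ Dana ∩ Farrukh: 08:55-13:30, 14:35-14:45.
Viktor ∩ Dana ∩ Farrukh ∩ Hana: 09:50-13:30.
That's a single block of 220 minutes.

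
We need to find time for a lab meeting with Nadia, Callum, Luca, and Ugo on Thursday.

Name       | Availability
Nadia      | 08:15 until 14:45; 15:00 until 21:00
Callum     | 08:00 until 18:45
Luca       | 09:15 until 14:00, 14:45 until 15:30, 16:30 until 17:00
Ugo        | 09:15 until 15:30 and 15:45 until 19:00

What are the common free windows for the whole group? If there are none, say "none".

Nadia ∩ Callum: 08:15-14:45, 15:00-18:45.
Nadia ∩ Callum ∩ Luca: 09:15-14:00, 15:00-15:30, 16:30-17:00.
Nadia ∩ Callum ∩ Luca ∩ Ugo: 09:15-14:00, 15:00-15:30, 16:30-17:00.

09:15-14:00, 15:00-15:30, 16:30-17:00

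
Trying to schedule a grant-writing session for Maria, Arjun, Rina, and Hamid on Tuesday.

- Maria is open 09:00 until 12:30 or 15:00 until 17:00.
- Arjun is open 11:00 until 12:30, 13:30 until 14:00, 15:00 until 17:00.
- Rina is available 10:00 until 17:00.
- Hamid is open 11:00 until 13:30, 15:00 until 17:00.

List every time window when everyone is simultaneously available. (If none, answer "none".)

Maria ∩ Arjun: 11:00-12:30, 15:00-17:00.
Maria ∩ Arjun ∩ Rina: 11:00-12:30, 15:00-17:00.
Maria ∩ Arjun ∩ Rina ∩ Hamid: 11:00-12:30, 15:00-17:00.
So the common availability across everyone is 11:00-12:30, 15:00-17:00.

11:00-12:30, 15:00-17:00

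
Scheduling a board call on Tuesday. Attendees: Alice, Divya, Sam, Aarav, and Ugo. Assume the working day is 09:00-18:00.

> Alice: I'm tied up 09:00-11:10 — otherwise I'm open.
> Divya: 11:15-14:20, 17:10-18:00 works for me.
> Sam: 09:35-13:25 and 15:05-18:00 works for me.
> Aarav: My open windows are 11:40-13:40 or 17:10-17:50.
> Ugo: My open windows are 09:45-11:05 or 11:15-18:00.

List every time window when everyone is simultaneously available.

Alice free: 11:10-18:00 (invert busy blocks within the working day).
Divya free: 11:15-14:20, 17:10-18:00.
Sam free: 09:35-13:25, 15:05-18:00.
Aarav free: 11:40-13:40, 17:10-17:50.
Ugo free: 09:45-11:05, 11:15-18:00.
Alice ∩ Divya: 11:15-14:20, 17:10-18:00.
Alice ∩ Divya ∩ Sam: 11:15-13:25, 17:10-18:00.
Alice ∩ Divya ∩ Sam ∩ Aarav: 11:40-13:25, 17:10-17:50.
Alice ∩ Divya ∩ Sam ∩ Aarav ∩ Ugo: 11:40-13:25, 17:10-17:50.
So the common availability across everyone is 11:40-13:25, 17:10-17:50.

11:40-13:25, 17:10-17:50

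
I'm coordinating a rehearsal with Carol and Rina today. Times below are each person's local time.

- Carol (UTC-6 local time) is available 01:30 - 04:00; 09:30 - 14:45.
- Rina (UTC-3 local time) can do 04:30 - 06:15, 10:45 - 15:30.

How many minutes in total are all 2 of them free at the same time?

Carol in UTC: 07:30-10:00, 15:30-20:45 (add 6h to convert from UTC-6).
Rina in UTC: 07:30-09:15, 13:45-18:30 (add 3h to convert from UTC-3).
Carol ∩ Rina: 07:30-09:15, 15:30-18:30.
So the common availability across everyone is 07:30-09:15, 15:30-18:30.
Summing the common windows: 105 + 180 = 285 minutes.

285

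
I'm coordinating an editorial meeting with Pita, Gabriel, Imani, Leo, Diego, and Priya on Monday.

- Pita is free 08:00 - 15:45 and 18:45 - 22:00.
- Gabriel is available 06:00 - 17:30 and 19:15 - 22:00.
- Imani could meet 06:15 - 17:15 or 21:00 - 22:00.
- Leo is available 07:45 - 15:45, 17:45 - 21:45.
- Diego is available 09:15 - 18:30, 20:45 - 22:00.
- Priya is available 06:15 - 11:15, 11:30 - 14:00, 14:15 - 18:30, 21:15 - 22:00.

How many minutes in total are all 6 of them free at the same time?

390

Pita ∩ Gabriel: 08:00-15:45, 19:15-22:00.
Pita ∩ Gabriel ∩ Imani: 08:00-15:45, 21:00-22:00.
Pita ∩ Gabriel ∩ Imani ∩ Leo: 08:00-15:45, 21:00-21:45.
Pita ∩ Gabriel ∩ Imani ∩ Leo ∩ Diego: 09:15-15:45, 21:00-21:45.
Pita ∩ Gabriel ∩ Imani ∩ Leo ∩ Diego ∩ Priya: 09:15-11:15, 11:30-14:00, 14:15-15:45, 21:15-21:45.
Summing the common windows: 120 + 150 + 90 + 30 = 390 minutes.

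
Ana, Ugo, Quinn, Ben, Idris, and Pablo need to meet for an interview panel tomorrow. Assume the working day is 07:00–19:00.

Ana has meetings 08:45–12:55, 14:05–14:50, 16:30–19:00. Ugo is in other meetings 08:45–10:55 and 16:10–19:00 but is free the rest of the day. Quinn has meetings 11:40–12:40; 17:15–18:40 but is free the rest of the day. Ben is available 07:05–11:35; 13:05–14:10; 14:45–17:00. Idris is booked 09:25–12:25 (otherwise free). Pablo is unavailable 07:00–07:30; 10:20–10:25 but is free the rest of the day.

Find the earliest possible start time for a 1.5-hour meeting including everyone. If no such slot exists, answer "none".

Ana free: 07:00-08:45, 12:55-14:05, 14:50-16:30 (invert busy blocks within the working day).
Ugo free: 07:00-08:45, 10:55-16:10 (invert busy blocks within the working day).
Quinn free: 07:00-11:40, 12:40-17:15, 18:40-19:00 (invert busy blocks within the working day).
Ben free: 07:05-11:35, 13:05-14:10, 14:45-17:00.
Idris free: 07:00-09:25, 12:25-19:00 (invert busy blocks within the working day).
Pablo free: 07:30-10:20, 10:25-19:00 (invert busy blocks within the working day).
Ana ∩ Ugo: 07:00-08:45, 12:55-14:05, 14:50-16:10.
Ana ∩ Ugo ∩ Quinn: 07:00-08:45, 12:55-14:05, 14:50-16:10.
Ana ∩ Ugo ∩ Quinn ∩ Ben: 07:05-08:45, 13:05-14:05, 14:50-16:10.
Ana ∩ Ugo ∩ Quinn ∩ Ben ∩ Idris: 07:05-08:45, 13:05-14:05, 14:50-16:10.
Ana ∩ Ugo ∩ Quinn ∩ Ben ∩ Idris ∩ Pablo: 07:30-08:45, 13:05-14:05, 14:50-16:10.
So the common availability across everyone is 07:30-08:45, 13:05-14:05, 14:50-16:10.
No common window is at least 90 minutes long.

none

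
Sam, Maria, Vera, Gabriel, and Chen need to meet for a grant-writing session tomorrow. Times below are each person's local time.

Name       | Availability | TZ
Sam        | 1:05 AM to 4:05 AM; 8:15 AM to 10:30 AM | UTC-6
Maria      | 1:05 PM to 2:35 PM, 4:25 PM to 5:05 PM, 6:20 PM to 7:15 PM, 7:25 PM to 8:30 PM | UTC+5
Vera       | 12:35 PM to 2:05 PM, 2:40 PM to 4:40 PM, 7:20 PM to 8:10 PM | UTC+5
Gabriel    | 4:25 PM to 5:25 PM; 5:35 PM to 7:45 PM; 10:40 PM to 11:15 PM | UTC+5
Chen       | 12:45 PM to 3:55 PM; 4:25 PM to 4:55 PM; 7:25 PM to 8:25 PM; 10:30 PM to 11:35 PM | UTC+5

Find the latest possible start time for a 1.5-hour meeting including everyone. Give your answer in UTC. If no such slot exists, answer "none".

none

Sam in UTC: 07:05-10:05, 14:15-16:30 (add 6h to convert from UTC-6).
Maria in UTC: 08:05-09:35, 11:25-12:05, 13:20-14:15, 14:25-15:30 (subtract 5h to convert from UTC+5).
Vera in UTC: 07:35-09:05, 09:40-11:40, 14:20-15:10 (subtract 5h to convert from UTC+5).
Gabriel in UTC: 11:25-12:25, 12:35-14:45, 17:40-18:15 (subtract 5h to convert from UTC+5).
Chen in UTC: 07:45-10:55, 11:25-11:55, 14:25-15:25, 17:30-18:35 (subtract 5h to convert from UTC+5).
Sam ∩ Maria: 08:05-09:35, 14:25-15:30.
Sam ∩ Maria ∩ Vera: 08:05-09:05, 14:25-15:10.
Sam ∩ Maria ∩ Vera ∩ Gabriel: 14:25-14:45.
Sam ∩ Maria ∩ Vera ∩ Gabriel ∩ Chen: 14:25-14:45.
So the common availability across everyone is 14:25-14:45.
No common window is at least 90 minutes long.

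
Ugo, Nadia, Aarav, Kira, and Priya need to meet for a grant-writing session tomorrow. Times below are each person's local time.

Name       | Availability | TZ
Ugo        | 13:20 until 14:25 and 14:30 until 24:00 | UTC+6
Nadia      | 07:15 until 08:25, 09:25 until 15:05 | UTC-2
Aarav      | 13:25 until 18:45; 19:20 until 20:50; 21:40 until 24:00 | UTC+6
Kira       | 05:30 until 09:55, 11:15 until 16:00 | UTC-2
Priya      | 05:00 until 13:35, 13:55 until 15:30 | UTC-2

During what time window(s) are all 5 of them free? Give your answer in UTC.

09:15-10:25, 11:25-11:55, 13:20-14:50, 15:55-17:05

Ugo in UTC: 07:20-08:25, 08:30-18:00 (subtract 6h to convert from UTC+6).
Nadia in UTC: 09:15-10:25, 11:25-17:05 (add 2h to convert from UTC-2).
Aarav in UTC: 07:25-12:45, 13:20-14:50, 15:40-18:00 (subtract 6h to convert from UTC+6).
Kira in UTC: 07:30-11:55, 13:15-18:00 (add 2h to convert from UTC-2).
Priya in UTC: 07:00-15:35, 15:55-17:30 (add 2h to convert from UTC-2).
Ugo ∩ Nadia: 09:15-10:25, 11:25-17:05.
Ugo ∩ Nadia ∩ Aarav: 09:15-10:25, 11:25-12:45, 13:20-14:50, 15:40-17:05.
Ugo ∩ Nadia ∩ Aarav ∩ Kira: 09:15-10:25, 11:25-11:55, 13:20-14:50, 15:40-17:05.
Ugo ∩ Nadia ∩ Aarav ∩ Kira ∩ Priya: 09:15-10:25, 11:25-11:55, 13:20-14:50, 15:55-17:05.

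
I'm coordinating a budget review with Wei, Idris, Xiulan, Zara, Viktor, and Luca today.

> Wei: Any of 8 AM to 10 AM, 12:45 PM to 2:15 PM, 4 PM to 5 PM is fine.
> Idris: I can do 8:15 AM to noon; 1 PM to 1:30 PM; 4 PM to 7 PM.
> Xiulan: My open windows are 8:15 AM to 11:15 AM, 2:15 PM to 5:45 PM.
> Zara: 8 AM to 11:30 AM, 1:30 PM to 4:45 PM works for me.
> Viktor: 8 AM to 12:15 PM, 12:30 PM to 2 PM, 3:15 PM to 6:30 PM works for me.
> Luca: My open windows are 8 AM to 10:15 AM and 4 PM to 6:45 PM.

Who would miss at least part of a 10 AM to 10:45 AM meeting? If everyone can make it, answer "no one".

Luca, Wei

Wei: not fully free for 10:00-10:45. Idris: free for 10:00-10:45. Xiulan: free for 10:00-10:45. Zara: free for 10:00-10:45. Viktor: free for 10:00-10:45. Luca: not fully free for 10:00-10:45.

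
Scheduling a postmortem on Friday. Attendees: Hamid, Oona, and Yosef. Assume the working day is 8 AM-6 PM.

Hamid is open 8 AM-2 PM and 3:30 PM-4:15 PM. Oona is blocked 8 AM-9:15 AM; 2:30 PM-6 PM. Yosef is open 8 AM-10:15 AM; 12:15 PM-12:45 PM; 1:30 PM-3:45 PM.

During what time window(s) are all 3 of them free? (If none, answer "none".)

Hamid free: 08:00-14:00, 15:30-16:15.
Oona free: 09:15-14:30 (invert busy blocks within the working day).
Yosef free: 08:00-10:15, 12:15-12:45, 13:30-15:45.
Hamid ∩ Oona: 09:15-14:00.
Hamid ∩ Oona ∩ Yosef: 09:15-10:15, 12:15-12:45, 13:30-14:00.

09:15-10:15, 12:15-12:45, 13:30-14:00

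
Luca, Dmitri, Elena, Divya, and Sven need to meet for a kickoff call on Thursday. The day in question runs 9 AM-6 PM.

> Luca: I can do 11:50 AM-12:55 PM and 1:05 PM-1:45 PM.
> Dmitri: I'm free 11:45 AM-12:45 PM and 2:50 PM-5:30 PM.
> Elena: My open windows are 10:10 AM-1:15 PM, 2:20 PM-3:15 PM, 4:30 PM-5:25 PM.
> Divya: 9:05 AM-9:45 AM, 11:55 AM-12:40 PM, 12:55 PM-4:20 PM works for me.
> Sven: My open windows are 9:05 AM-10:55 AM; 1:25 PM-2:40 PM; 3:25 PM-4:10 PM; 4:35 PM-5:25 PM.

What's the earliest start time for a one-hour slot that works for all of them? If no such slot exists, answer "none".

Luca ∩ Dmitri: 11:50-12:45.
Luca ∩ Dmitri ∩ Elena: 11:50-12:45.
Luca ∩ Dmitri ∩ Elena ∩ Divya: 11:55-12:40.
Luca ∩ Dmitri ∩ Elena ∩ Divya ∩ Sven: ∅.
There is no time when everyone is free.
No common window is at least 60 minutes long.

none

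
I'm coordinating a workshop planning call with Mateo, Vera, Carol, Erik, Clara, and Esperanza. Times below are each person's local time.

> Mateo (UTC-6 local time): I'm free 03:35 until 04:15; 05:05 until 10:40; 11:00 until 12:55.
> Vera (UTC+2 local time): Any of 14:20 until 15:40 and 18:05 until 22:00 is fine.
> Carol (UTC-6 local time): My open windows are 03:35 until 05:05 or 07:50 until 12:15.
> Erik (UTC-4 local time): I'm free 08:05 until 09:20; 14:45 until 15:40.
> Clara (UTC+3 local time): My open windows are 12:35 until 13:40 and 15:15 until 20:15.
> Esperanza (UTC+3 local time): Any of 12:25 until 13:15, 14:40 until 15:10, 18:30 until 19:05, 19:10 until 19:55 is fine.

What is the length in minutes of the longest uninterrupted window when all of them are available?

Mateo in UTC: 09:35-10:15, 11:05-16:40, 17:00-18:55 (add 6h to convert from UTC-6).
Vera in UTC: 12:20-13:40, 16:05-20:00 (subtract 2h to convert from UTC+2).
Carol in UTC: 09:35-11:05, 13:50-18:15 (add 6h to convert from UTC-6).
Erik in UTC: 12:05-13:20, 18:45-19:40 (add 4h to convert from UTC-4).
Clara in UTC: 09:35-10:40, 12:15-17:15 (subtract 3h to convert from UTC+3).
Esperanza in UTC: 09:25-10:15, 11:40-12:10, 15:30-16:05, 16:10-16:55 (subtract 3h to convert from UTC+3).
Mateo ∩ Vera: 12:20-13:40, 16:05-16:40, 17:00-18:55.
Mateo ∩ Vera ∩ Carol: 16:05-16:40, 17:00-18:15.
Mateo ∩ Vera ∩ Carol ∩ Erik: ∅.
Mateo ∩ Vera ∩ Carol ∩ Erik ∩ Clara: ∅.
Mateo ∩ Vera ∩ Carol ∩ Erik ∩ Clara ∩ Esperanza: ∅.
There is no time when everyone is free.
No common window exists, so the longest block is 0 minutes.

0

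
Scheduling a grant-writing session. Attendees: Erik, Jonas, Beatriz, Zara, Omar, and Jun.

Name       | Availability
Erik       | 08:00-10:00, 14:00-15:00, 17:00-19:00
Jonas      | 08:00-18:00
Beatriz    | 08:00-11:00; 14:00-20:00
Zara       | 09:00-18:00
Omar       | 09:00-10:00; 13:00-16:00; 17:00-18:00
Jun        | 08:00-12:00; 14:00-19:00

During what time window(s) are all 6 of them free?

Erik ∩ Jonas: 08:00-10:00, 14:00-15:00, 17:00-18:00.
Erik ∩ Jonas ∩ Beatriz: 08:00-10:00, 14:00-15:00, 17:00-18:00.
Erik ∩ Jonas ∩ Beatriz ∩ Zara: 09:00-10:00, 14:00-15:00, 17:00-18:00.
Erik ∩ Jonas ∩ Beatriz ∩ Zara ∩ Omar: 09:00-10:00, 14:00-15:00, 17:00-18:00.
Erik ∩ Jonas ∩ Beatriz ∩ Zara ∩ Omar ∩ Jun: 09:00-10:00, 14:00-15:00, 17:00-18:00.

09:00-10:00, 14:00-15:00, 17:00-18:00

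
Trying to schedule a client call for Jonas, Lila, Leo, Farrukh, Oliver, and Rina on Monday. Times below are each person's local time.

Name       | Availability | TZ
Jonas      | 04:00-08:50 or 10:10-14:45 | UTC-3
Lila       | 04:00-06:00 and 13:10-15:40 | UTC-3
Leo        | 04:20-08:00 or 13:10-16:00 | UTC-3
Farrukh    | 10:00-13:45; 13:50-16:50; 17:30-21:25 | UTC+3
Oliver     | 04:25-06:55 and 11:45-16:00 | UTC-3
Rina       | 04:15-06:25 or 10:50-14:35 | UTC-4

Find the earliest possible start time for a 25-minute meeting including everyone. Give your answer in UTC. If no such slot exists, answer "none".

08:15

Jonas in UTC: 07:00-11:50, 13:10-17:45 (add 3h to convert from UTC-3).
Lila in UTC: 07:00-09:00, 16:10-18:40 (add 3h to convert from UTC-3).
Leo in UTC: 07:20-11:00, 16:10-19:00 (add 3h to convert from UTC-3).
Farrukh in UTC: 07:00-10:45, 10:50-13:50, 14:30-18:25 (subtract 3h to convert from UTC+3).
Oliver in UTC: 07:25-09:55, 14:45-19:00 (add 3h to convert from UTC-3).
Rina in UTC: 08:15-10:25, 14:50-18:35 (add 4h to convert from UTC-4).
Jonas ∩ Lila: 07:00-09:00, 16:10-17:45.
Jonas ∩ Lila ∩ Leo: 07:20-09:00, 16:10-17:45.
Jonas ∩ Lila ∩ Leo ∩ Farrukh: 07:20-09:00, 16:10-17:45.
Jonas ∩ Lila ∩ Leo ∩ Farrukh ∩ Oliver: 07:25-09:00, 16:10-17:45.
Jonas ∩ Lila ∩ Leo ∩ Farrukh ∩ Oliver ∩ Rina: 08:15-09:00, 16:10-17:45.
The first common window of at least 25 minutes is 08:15-09:00, so the earliest start is 08:15.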